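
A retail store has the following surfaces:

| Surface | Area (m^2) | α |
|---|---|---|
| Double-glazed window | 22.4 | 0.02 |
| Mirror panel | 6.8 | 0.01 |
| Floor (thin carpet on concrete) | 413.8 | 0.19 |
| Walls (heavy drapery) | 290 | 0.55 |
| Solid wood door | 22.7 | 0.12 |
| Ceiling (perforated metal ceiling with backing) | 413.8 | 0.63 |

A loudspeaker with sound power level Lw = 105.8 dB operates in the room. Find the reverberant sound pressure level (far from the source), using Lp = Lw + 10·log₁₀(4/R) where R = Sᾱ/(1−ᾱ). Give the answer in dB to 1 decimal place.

A = 502.056 sabins; S = 1169.5 m^2.
ᾱ = 0.4293, so room constant R = A/(1−ᾱ) = 879.720 m^2.
Lp = Lw + 10 log₁₀(4/R) = 105.8 -23.42 = 82.4 dB.

82.4 dB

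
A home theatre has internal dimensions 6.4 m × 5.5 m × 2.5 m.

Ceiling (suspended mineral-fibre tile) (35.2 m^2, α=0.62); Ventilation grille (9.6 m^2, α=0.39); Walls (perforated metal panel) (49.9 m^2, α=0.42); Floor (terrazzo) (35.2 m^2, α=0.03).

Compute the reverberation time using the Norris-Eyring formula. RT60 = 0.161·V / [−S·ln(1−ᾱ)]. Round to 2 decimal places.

0.24 seconds

S = Σ Sᵢ = 129.9 m^2.
Σ(Sᵢαᵢ) = 35.2·0.62 + 9.6·0.39 + 49.9·0.42 + 35.2·0.03 = 47.582.
ᾱ = 47.582 / 129.9 = 0.3663.
Eyring denominator: −S ln(1−ᾱ) = 59.258.
V = 6.4 × 5.5 × 2.5 = 88 m³.
T = 0.161·V/[−S·ln(1−ᾱ)] = 0.161·88/59.258 = 0.24 s.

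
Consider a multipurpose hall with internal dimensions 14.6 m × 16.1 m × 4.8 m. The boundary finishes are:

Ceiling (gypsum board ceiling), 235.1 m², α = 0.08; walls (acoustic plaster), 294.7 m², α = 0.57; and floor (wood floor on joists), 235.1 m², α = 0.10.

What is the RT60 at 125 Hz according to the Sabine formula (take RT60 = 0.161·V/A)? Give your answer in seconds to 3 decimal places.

A = Σ Sᵢαᵢ = 235.1·0.08 + 294.7·0.57 + 235.1·0.10 = 210.297 sabins.
Volume V = 14.6 × 16.1 × 4.8 = 1128.288 m³.
RT60 = 0.161 · V / A = 0.161 × 1128.288 / 210.297 = 0.864 s.

0.864 seconds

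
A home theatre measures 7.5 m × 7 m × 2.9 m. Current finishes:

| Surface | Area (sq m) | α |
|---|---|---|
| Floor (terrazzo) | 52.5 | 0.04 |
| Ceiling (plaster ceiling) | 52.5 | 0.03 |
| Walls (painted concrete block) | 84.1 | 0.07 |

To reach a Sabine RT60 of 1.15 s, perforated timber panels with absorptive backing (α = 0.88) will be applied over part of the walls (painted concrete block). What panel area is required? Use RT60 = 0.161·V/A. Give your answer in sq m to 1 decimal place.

Total absorption A₁ = 52.5×0.04 + 52.5×0.03 + 84.1×0.07
  = 2.100 + 1.575 + 5.887 = 9.562 sq m sabins.
V = 152.25 m³. Target absorption A₂ = 0.161 × 152.25 / 1.15 = 21.315 sabins.
Absorption to add: 21.315 − 9.562 = 11.753 sabins.
Each sq m of panel replacing the walls (painted concrete block) adds (0.88 − 0.07) = 0.81 sabins.
Area = ΔA/Δα = 11.753/0.81 = 14.5 sq m.

14.5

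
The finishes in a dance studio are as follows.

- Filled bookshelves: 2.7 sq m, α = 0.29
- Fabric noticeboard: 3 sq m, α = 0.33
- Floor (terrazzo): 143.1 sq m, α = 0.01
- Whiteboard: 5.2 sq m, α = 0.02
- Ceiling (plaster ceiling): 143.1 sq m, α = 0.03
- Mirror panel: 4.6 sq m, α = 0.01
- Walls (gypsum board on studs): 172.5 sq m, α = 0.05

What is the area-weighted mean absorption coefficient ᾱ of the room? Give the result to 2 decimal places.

Total surface area S = 474.2 sq m.
Σ(Sᵢαᵢ) = 2.7·0.29 + 3·0.33 + 143.1·0.01 + 5.2·0.02 + 143.1·0.03 + 4.6·0.01 + 172.5·0.05 = 16.272.
ᾱ = A/S = 0.03.

0.03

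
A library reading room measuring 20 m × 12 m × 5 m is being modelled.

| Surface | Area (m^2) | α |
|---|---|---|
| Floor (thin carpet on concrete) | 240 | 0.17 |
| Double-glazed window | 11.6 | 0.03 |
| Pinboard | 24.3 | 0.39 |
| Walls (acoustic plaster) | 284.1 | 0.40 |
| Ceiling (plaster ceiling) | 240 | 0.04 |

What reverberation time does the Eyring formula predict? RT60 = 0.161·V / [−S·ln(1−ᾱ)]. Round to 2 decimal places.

S = Σ Sᵢ = 800.0 m^2.
Σ(Sᵢαᵢ) = 240·0.17 + 11.6·0.03 + 24.3·0.39 + 284.1·0.40 + 240·0.04 = 173.865.
Mean coefficient ᾱ = A/S = 0.2173.
Eyring denominator: −S ln(1−ᾱ) = 196.005.
V = 20 × 12 × 5 = 1200 m³.
RT60 = 0.161 × 1200 / 196.005 = 0.99 s.

0.99 sec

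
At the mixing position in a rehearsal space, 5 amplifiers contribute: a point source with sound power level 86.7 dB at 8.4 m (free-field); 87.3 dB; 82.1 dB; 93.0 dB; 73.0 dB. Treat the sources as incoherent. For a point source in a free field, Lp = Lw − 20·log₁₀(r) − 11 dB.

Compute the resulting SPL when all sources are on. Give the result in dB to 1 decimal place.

94.3 dB

Source at 8.4 m: Lp = 86.7 − 20·log₁₀(8.4) − 11 = 57.2 dB.
Σ 10^(Lᵢ/10) = 2.715e+09.
L_total = 10·log₁₀(2.715e+09) = 94.3 dB.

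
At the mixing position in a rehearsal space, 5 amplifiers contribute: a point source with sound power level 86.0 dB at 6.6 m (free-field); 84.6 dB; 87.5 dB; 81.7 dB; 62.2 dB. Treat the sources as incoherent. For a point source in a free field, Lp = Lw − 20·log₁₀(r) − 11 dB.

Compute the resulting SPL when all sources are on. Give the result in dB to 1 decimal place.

Source at 6.6 m: Lp = 86.0 − 20·log₁₀(6.6) − 11 = 58.6 dB.
Sum in the linear (power) domain: Σ 10^(Lᵢ/10) = 10^(58.6/10) + 10^(84.6/10) + 10^(87.5/10) + 10^(81.7/10) + 10^(62.2/10) = 1.001e+09.
L_total = 10·log₁₀(1.001e+09) = 90.0 dB.

90.0 dB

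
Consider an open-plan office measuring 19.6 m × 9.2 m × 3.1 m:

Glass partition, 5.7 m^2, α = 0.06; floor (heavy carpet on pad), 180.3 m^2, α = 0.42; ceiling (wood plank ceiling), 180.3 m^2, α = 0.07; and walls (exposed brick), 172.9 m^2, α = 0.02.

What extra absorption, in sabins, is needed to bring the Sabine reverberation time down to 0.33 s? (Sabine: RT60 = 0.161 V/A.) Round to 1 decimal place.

A₁ = Σ Sᵢαᵢ = 5.7·0.06 + 180.3·0.42 + 180.3·0.07 + 172.9·0.02 = 92.147 sabins.
Target A₂ = 0.161·558.992/0.33 = 272.720 sabins (V = 558.992 m³).
Shortfall: 272.720 − 92.147 = 180.6 sabins.

180.6 sabins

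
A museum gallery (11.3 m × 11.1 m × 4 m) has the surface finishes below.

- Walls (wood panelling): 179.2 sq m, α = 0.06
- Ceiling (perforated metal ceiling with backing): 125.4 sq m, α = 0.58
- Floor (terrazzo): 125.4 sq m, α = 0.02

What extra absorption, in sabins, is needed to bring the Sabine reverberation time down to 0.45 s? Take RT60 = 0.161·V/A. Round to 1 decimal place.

93.5 sabins

A₁ = Σ Sᵢαᵢ = 179.2×0.06 + 125.4×0.58 + 125.4×0.02 = 85.992 sabins.
V = 501.72 m³. Required absorption A₂ = 0.161 × 501.72 / 0.45 = 179.504 sabins.
ΔA = A₂ − A₁ = 179.504 − 85.992 = 93.5 sabins.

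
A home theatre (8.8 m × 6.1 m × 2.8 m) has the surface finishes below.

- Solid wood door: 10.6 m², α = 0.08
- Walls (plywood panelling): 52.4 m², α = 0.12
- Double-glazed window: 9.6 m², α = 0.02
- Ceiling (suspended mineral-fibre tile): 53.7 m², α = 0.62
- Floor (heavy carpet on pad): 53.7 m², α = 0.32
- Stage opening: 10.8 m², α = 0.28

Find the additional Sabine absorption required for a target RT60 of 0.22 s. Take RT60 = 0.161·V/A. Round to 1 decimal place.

Equivalent absorption area: A₁ = 10.6*0.08 + 52.4*0.12 + 9.6*0.02 + 53.7*0.62 + 53.7*0.32 + 10.8*0.28 = 60.830 m².
Target A₂ = 0.161·150.304/0.22 = 109.995 sabins (V = 150.304 m³).
ΔA = A₂ − A₁ = 109.995 − 60.830 = 49.2 sabins.

49.2 sabins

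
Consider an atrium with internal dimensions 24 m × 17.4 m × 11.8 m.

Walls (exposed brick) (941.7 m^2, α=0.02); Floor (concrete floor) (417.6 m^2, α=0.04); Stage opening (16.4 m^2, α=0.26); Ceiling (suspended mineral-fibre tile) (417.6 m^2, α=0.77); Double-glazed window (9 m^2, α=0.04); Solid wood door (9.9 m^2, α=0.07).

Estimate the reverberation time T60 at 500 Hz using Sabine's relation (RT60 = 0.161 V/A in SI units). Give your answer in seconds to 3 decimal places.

A = Σ Sᵢαᵢ = 941.7×0.02 + 417.6×0.04 + 16.4×0.26 + 417.6×0.77 + 9×0.04 + 9.9×0.07 = 362.407 sabins.
Volume V = 24 × 17.4 × 11.8 = 4927.68 m³.
Sabine: RT60 = 0.161 × 4927.68 / 362.407 = 2.189 s.

2.189 s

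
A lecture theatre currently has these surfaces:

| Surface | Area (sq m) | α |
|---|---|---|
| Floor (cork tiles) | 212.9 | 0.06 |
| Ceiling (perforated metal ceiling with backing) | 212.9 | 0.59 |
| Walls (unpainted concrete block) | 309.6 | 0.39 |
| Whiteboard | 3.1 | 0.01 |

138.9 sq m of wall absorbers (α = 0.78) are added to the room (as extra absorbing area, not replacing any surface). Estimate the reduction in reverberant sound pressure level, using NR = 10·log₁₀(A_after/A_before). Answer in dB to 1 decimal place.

A_before = Σ Sᵢαᵢ = 212.9·0.06 + 212.9·0.59 + 309.6·0.39 + 3.1·0.01 = 259.160 sabins.
Treatment contributes 138.9·0.78 = 108.342 sabins.
A_after = 259.160 + 108.342 = 367.502 sabins.
NR = 10·log₁₀(367.502/259.160) = 1.5 dB.

1.5 dB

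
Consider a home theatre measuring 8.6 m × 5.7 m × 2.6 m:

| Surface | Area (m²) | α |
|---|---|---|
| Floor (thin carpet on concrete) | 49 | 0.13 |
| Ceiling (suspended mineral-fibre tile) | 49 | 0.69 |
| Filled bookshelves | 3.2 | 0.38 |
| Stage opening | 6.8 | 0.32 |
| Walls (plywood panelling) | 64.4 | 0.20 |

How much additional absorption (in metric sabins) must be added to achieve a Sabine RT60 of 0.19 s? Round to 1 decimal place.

Equivalent absorption area: A₁ = 49×0.13 + 49×0.69 + 3.2×0.38 + 6.8×0.32 + 64.4×0.20 = 56.452 m².
V = 127.452 m³. Required absorption A₂ = 0.161 × 127.452 / 0.19 = 107.999 sabins.
Shortfall: 107.999 − 56.452 = 51.5 sabins.

51.5 sabins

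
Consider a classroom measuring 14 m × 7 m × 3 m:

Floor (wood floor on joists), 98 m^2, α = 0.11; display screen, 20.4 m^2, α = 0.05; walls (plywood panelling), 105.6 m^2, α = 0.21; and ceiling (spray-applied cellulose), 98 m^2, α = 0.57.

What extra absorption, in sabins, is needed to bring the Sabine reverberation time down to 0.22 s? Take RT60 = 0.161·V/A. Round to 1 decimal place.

125.3 sabins

Summing Sᵢαᵢ: 10.780 + 1.020 + 22.176 + 55.860 → A₁ = 89.836 sabins.
V = 294 m³. Required absorption A₂ = 0.161 × 294 / 0.22 = 215.155 sabins.
Additional absorption ΔA = 215.155 − 89.836 = 125.3 sabins.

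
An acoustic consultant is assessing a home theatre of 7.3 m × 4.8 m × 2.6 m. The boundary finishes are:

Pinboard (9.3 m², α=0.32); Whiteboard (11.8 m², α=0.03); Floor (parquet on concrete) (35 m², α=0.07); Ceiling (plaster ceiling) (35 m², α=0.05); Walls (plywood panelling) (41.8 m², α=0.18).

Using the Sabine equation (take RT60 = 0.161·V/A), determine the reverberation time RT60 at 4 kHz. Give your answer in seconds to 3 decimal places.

0.974 s

Equivalent absorption area: A = 9.3*0.32 + 11.8*0.03 + 35*0.07 + 35*0.05 + 41.8*0.18 = 15.054 m².
Room volume: 91.104 m³.
Sabine: RT60 = 0.161 × 91.104 / 15.054 = 0.974 s.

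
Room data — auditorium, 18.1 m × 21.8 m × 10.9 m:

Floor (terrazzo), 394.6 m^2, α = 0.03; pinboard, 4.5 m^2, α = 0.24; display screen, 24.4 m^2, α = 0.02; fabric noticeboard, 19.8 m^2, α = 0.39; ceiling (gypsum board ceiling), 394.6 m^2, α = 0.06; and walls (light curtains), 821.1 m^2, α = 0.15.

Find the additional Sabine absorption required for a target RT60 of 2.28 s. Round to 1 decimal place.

135.7 sabins

Equivalent absorption area: A₁ = 394.6×0.03 + 4.5×0.24 + 24.4×0.02 + 19.8×0.39 + 394.6×0.06 + 821.1×0.15 = 167.969 m^2.
Target A₂ = 0.161·4300.922/2.28 = 303.705 sabins (V = 4300.922 m³).
ΔA = A₂ − A₁ = 303.705 − 167.969 = 135.7 sabins.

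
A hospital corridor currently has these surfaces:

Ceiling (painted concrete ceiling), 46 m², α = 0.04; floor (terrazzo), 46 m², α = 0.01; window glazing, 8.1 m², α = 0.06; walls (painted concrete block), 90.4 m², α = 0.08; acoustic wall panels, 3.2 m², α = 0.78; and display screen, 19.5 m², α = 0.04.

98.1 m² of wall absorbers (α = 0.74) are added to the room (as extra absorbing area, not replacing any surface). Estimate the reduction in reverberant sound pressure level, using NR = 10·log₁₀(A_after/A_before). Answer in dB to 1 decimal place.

Total absorption A_before = 46·0.04 + 46·0.01 + 8.1·0.06 + 90.4·0.08 + 3.2·0.78 + 19.5·0.04
  = 1.840 + 0.460 + 0.486 + 7.232 + 2.496 + 0.780 = 13.294 m² sabins.
Added absorption = 98.1 × 0.74 = 72.594 sabins.
A_after = 13.294 + 72.594 = 85.888 sabins.
NR = 10·log₁₀(85.888/13.294) = 8.1 dB.

8.1 dB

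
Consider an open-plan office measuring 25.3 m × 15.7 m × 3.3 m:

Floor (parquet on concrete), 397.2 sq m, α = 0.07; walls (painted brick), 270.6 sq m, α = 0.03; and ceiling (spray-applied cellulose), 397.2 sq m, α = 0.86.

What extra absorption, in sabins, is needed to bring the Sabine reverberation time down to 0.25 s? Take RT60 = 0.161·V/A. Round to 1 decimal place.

Summing Sᵢαᵢ: 27.804 + 8.118 + 341.592 → A₁ = 377.514 sabins.
V = 1310.793 m³. Required absorption A₂ = 0.161 × 1310.793 / 0.25 = 844.151 sabins.
Shortfall: 844.151 − 377.514 = 466.6 sabins.

466.6 sabins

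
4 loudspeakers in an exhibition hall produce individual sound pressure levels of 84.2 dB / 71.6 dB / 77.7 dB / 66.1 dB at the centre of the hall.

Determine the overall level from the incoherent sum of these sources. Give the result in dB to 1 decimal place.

Σ 10^(Lᵢ/10) = 3.404e+08.
L_total = 10·log₁₀(3.404e+08) = 85.3 dB.

85.3 dB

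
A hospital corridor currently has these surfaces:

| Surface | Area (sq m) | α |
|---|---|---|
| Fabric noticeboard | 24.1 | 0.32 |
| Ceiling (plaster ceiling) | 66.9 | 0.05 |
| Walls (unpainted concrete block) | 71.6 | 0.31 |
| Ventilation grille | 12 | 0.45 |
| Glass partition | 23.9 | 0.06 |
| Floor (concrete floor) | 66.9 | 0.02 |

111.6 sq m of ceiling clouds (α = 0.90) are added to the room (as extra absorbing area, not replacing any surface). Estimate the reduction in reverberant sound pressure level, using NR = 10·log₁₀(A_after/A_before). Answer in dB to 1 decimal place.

5.3 dB

A_before = Σ Sᵢαᵢ = 24.1*0.32 + 66.9*0.05 + 71.6*0.31 + 12*0.45 + 23.9*0.06 + 66.9*0.02 = 41.425 sabins.
Treatment contributes 111.6·0.90 = 100.440 sabins.
New total A_after = 141.865 sabins.
Reduction = 10 log₁₀(A_after/A_before) = 10 log₁₀(3.4246) = 5.3 dB.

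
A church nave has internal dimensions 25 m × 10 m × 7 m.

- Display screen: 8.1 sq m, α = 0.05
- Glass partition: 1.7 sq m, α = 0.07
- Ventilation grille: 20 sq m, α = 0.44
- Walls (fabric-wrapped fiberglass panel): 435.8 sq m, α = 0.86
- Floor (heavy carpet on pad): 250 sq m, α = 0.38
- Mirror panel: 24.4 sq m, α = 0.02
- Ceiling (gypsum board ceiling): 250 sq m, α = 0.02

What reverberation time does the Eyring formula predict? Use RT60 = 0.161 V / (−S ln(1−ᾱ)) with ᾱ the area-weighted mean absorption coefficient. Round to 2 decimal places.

Total surface area S = 8.1 + 1.7 + 20 + 435.8 + 250 + 24.4 + 250 = 990.0 sq m.
Σ(Sᵢαᵢ) = 8.1×0.05 + 1.7×0.07 + 20×0.44 + 435.8×0.86 + 250×0.38 + 24.4×0.02 + 250×0.02 = 484.600.
ᾱ = 484.600 / 990.0 = 0.4895.
Eyring denominator: −S ln(1−ᾱ) = 665.641.
V = 25 × 10 × 7 = 1750 m³.
RT60 = 0.161 × 1750 / 665.641 = 0.42 s.

0.42 s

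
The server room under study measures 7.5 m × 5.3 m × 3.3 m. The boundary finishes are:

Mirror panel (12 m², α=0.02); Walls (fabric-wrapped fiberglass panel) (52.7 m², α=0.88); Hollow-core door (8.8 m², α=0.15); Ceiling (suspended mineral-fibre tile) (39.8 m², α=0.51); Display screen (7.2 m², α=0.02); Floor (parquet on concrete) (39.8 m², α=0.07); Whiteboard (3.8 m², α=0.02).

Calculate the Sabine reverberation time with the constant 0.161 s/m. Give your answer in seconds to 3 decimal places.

A = Σ Sᵢαᵢ = 12·0.02 + 52.7·0.88 + 8.8·0.15 + 39.8·0.51 + 7.2·0.02 + 39.8·0.07 + 3.8·0.02 = 71.240 sabins.
V = 7.5·5.3·3.3 = 131.175 m³.
Sabine: RT60 = 0.161 × 131.175 / 71.240 = 0.296 s.

0.296 s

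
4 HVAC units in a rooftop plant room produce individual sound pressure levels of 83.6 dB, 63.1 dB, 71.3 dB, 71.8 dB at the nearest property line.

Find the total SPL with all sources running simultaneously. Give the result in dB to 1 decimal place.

Converting to relative power and adding: 10^(83.6/10) + 10^(63.1/10) + 10^(71.3/10) + 10^(71.8/10) = 2.598e+08.
L_total = 10·log₁₀(2.598e+08) = 84.1 dB.

84.1 dB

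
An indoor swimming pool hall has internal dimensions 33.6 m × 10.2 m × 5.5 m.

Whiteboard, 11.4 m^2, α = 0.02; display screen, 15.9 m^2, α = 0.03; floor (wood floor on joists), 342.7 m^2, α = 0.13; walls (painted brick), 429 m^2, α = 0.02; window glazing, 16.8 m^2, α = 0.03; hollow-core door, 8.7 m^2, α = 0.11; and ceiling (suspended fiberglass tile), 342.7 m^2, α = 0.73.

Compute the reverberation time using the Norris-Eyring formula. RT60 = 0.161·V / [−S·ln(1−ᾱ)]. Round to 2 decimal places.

Total surface area S = 11.4 + 15.9 + 342.7 + 429 + 16.8 + 8.7 + 342.7 = 1167.2 m^2.
Absorption A = 11.4·0.02 + 15.9·0.03 + 342.7·0.13 + 429·0.02 + 16.8·0.03 + 8.7·0.11 + 342.7·0.73 = 305.468 sabins.
ᾱ = 305.468 / 1167.2 = 0.2617.
−S·ln(1−ᾱ) = −1167.2 × ln(1 − 0.2617) = 354.134.
V = 33.6 × 10.2 × 5.5 = 1884.96 m³.
T = 0.161·V/[−S·ln(1−ᾱ)] = 0.161·1884.96/354.134 = 0.86 s.

0.86 seconds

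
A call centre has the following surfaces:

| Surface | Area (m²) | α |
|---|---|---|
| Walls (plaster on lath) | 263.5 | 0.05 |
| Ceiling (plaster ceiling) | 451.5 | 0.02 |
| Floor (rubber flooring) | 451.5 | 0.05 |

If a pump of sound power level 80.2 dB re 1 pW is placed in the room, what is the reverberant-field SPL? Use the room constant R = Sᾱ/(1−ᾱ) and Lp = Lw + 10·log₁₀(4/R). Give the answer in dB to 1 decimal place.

69.5 dB

Σ(Sᵢαᵢ) = 263.5·0.05 + 451.5·0.02 + 451.5·0.05 = 44.780; total area S = 1166.5 m².
ᾱ = 44.780/1166.5 = 0.0384; R = Sᾱ/(1−ᾱ) = 44.780/(1−0.0384) = 46.568 m².
Lp = Lw + 10 log₁₀(4/R) = 80.2 -10.66 = 69.5 dB.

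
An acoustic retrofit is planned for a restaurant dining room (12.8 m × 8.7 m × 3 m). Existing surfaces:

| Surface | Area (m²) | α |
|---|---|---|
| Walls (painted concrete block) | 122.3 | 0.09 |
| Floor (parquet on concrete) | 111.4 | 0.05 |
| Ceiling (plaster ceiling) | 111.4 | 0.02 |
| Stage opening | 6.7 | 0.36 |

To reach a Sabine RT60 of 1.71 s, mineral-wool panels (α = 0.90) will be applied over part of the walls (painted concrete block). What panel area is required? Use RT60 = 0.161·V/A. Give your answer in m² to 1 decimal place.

12.6

Total absorption A₁ = 122.3*0.09 + 111.4*0.05 + 111.4*0.02 + 6.7*0.36
  = 11.007 + 5.570 + 2.228 + 2.412 = 21.217 m² sabins.
V = 334.08 m³. Target absorption A₂ = 0.161 × 334.08 / 1.71 = 31.454 sabins.
Absorption to add: 31.454 − 21.217 = 10.237 sabins.
Each m² of panel replacing the walls (painted concrete block) adds (0.90 − 0.09) = 0.81 sabins.
Area = ΔA/Δα = 10.237/0.81 = 12.6 m².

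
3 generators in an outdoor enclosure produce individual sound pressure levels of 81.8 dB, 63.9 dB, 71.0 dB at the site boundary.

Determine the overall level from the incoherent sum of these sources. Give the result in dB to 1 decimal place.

82.2 dB

Σ 10^(Lᵢ/10) = 1.664e+08.
Combined level = 10 log₁₀(1.664e+08) = 82.2 dB.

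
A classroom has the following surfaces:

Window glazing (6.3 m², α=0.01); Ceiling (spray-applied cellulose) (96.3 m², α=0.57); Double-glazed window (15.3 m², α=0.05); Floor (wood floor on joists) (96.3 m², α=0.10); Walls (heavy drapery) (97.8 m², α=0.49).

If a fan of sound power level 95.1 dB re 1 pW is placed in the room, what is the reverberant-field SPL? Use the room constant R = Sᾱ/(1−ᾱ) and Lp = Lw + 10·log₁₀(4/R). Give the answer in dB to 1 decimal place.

78.6 dB

Σ(Sᵢαᵢ) = 6.3·0.01 + 96.3·0.57 + 15.3·0.05 + 96.3·0.10 + 97.8·0.49 = 113.271; total area S = 312.0 m².
ᾱ = 113.271/312.0 = 0.3630; R = Sᾱ/(1−ᾱ) = 113.271/(1−0.3630) = 177.819 m².
Lp = Lw + 10 log₁₀(4/R) = 95.1 -16.48 = 78.6 dB.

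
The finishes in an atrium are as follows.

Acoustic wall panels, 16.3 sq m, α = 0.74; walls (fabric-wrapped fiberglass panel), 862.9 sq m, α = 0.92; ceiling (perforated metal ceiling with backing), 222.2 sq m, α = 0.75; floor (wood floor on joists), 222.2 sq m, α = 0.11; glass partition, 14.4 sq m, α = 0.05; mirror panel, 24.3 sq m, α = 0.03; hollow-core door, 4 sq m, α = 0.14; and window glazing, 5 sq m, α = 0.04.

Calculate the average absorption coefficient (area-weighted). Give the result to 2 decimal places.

0.73

S = Σ Sᵢ = 16.3 + 862.9 + 222.2 + 222.2 + 14.4 + 24.3 + 4 + 5 = 1371.3 sq m.
Σ(Sᵢαᵢ) = 16.3×0.74 + 862.9×0.92 + 222.2×0.75 + 222.2×0.11 + 14.4×0.05 + 24.3×0.03 + 4×0.14 + 5×0.04 = 999.231.
ᾱ = 999.231 / 1371.3 = 0.73.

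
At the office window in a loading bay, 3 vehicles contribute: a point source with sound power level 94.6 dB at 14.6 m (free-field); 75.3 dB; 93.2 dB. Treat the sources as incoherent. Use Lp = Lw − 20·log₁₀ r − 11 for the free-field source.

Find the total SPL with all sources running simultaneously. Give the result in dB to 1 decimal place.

93.3 dB

Source at 14.6 m: Lp = 94.6 − 20·log₁₀(14.6) − 11 = 60.3 dB.
Σ 10^(Lᵢ/10) = 2.124e+09.
Combined level = 10 log₁₀(2.124e+09) = 93.3 dB.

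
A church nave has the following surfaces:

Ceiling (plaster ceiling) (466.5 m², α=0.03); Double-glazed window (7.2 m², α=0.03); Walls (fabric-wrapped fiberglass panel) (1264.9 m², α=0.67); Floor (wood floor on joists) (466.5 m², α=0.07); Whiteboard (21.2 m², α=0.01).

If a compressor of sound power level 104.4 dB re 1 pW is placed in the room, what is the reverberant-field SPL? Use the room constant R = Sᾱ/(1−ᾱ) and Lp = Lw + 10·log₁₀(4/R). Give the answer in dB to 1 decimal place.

78.7 dB

A = 894.561 sabins; S = 2226.3 m².
ᾱ = 0.4018, so room constant R = A/(1−ᾱ) = 1495.421 m².
Lp = 104.4 + 10·log₁₀(4/1495.421) = 104.4 + (-25.73) = 78.7 dB.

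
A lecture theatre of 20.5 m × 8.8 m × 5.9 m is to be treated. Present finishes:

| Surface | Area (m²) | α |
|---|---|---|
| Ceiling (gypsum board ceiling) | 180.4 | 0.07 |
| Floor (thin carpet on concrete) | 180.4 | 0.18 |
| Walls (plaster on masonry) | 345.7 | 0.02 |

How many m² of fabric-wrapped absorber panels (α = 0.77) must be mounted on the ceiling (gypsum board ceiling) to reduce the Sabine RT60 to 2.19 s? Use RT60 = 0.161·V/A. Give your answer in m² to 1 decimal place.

37.5

Equivalent absorption area: A₁ = 180.4·0.07 + 180.4·0.18 + 345.7·0.02 = 52.014 m².
V = 1064.36 m³. Target absorption A₂ = 0.161 × 1064.36 / 2.19 = 78.247 sabins.
Absorption to add: 78.247 − 52.014 = 26.233 sabins.
Each m² of panel replacing the ceiling (gypsum board ceiling) adds (0.77 − 0.07) = 0.70 sabins.
Area = ΔA/Δα = 26.233/0.70 = 37.5 m².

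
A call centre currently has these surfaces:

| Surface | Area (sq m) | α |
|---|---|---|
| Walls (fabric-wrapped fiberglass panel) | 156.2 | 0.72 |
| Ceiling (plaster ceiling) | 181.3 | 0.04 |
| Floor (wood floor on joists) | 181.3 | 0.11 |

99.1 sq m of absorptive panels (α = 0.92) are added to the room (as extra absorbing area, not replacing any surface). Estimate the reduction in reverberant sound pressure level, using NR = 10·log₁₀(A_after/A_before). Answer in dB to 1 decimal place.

Equivalent absorption area: A_before = 156.2×0.72 + 181.3×0.04 + 181.3×0.11 = 139.659 sq m.
Treatment contributes 99.1·0.92 = 91.172 sabins.
A_after = 139.659 + 91.172 = 230.831 sabins.
NR = 10·log₁₀(230.831/139.659) = 2.2 dB.

2.2 dB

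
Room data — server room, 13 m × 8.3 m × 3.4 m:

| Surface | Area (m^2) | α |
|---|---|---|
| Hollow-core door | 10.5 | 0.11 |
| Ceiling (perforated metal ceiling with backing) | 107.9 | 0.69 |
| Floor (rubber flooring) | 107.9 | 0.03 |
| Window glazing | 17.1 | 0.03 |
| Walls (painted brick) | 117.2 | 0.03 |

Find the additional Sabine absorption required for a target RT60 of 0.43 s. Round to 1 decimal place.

54.5 sabins

A₁ = Σ Sᵢαᵢ = 10.5·0.11 + 107.9·0.69 + 107.9·0.03 + 17.1·0.03 + 117.2·0.03 = 82.872 sabins.
V = 366.86 m³. Required absorption A₂ = 0.161 × 366.86 / 0.43 = 137.359 sabins.
Additional absorption ΔA = 137.359 − 82.872 = 54.5 sabins.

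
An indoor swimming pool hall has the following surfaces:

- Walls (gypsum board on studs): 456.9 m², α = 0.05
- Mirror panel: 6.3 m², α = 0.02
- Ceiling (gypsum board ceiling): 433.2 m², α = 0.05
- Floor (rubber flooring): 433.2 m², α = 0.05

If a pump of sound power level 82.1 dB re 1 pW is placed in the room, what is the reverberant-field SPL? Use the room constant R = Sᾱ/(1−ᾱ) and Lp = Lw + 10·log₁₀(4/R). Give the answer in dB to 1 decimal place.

69.7 dB

Σ(Sᵢαᵢ) = 456.9·0.05 + 6.3·0.02 + 433.2·0.05 + 433.2·0.05 = 66.291; total area S = 1329.6 m².
ᾱ = 0.0499, so room constant R = A/(1−ᾱ) = 69.773 m².
Lp = 82.1 + 10·log₁₀(4/69.773) = 82.1 + (-12.42) = 69.7 dB.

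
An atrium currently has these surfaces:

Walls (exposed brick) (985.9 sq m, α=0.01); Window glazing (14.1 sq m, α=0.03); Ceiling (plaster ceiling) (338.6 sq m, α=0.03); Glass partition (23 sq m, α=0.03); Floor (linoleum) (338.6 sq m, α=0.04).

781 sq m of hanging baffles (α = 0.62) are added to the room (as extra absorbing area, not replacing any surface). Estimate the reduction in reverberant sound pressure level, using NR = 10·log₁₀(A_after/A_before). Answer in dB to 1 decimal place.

Equivalent absorption area: A_before = 985.9·0.01 + 14.1·0.03 + 338.6·0.03 + 23·0.03 + 338.6·0.04 = 34.674 sq m.
Added absorption = 781 × 0.62 = 484.220 sabins.
New total A_after = 518.894 sabins.
NR = 10·log₁₀(518.894/34.674) = 11.8 dB.

11.8 dB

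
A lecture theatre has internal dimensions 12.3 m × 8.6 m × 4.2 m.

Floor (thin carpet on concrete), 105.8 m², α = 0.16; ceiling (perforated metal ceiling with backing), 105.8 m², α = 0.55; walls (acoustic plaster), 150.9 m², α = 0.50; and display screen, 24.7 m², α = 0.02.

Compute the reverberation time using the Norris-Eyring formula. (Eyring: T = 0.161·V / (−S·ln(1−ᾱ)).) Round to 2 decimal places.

0.37 seconds

Total surface area S = 105.8 + 105.8 + 150.9 + 24.7 = 387.2 m².
Absorption A = 105.8·0.16 + 105.8·0.55 + 150.9·0.50 + 24.7·0.02 = 151.062 sabins.
ᾱ = 151.062 / 387.2 = 0.3901.
Eyring denominator: −S ln(1−ᾱ) = 191.455.
V = 12.3 × 8.6 × 4.2 = 444.276 m³.
T = 0.161·V/[−S·ln(1−ᾱ)] = 0.161·444.276/191.455 = 0.37 s.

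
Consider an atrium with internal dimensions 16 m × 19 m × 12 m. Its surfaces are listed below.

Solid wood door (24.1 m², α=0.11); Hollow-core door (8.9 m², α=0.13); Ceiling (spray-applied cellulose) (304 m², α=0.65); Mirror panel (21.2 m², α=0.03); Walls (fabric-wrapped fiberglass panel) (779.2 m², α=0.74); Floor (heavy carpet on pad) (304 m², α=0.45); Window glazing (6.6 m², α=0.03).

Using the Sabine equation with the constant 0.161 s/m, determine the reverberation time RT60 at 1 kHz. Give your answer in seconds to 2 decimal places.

0.64 s

Total absorption A = 24.1·0.11 + 8.9·0.13 + 304·0.65 + 21.2·0.03 + 779.2·0.74 + 304·0.45 + 6.6·0.03
  = 2.651 + 1.157 + 197.600 + 0.636 + 576.608 + 136.800 + 0.198 = 915.650 m² sabins.
Room volume: 3648 m³.
T = 0.161 V/A = 0.161·3648/915.650 = 0.64 s.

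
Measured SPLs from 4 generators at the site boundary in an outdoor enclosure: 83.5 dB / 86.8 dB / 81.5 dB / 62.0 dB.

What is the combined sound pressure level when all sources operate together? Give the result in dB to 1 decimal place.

89.3 dB

Σ 10^(Lᵢ/10) = 8.453e+08.
Back to dB: 10·log₁₀ Σ = 89.3 dB.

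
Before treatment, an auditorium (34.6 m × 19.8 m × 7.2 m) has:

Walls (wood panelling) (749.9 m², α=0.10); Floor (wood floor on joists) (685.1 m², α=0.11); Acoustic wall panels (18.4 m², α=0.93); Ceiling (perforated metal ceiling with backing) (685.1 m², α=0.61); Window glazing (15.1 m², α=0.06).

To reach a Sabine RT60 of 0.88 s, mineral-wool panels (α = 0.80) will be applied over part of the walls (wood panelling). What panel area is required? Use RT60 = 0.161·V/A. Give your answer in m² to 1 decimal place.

451.7

A₁ = Σ Sᵢαᵢ = 749.9*0.10 + 685.1*0.11 + 18.4*0.93 + 685.1*0.61 + 15.1*0.06 = 586.280 sabins.
Required A₂ = 0.161·4932.576/0.88 = 902.437 sabins.
Absorption to add: 902.437 − 586.280 = 316.157 sabins.
Net gain per m²: Δα = 0.80 − 0.10 = 0.70.
Area = ΔA/Δα = 316.157/0.70 = 451.7 m².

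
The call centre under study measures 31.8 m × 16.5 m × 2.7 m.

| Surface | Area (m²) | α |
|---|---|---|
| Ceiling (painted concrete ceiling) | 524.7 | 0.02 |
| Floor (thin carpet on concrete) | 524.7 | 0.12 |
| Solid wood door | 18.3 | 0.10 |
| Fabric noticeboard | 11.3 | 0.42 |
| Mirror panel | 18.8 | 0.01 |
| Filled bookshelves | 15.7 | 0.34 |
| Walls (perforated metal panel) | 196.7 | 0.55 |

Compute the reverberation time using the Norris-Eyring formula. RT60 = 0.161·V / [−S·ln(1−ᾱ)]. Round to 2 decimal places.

1.09 seconds

Total surface area S = 524.7 + 524.7 + 18.3 + 11.3 + 18.8 + 15.7 + 196.7 = 1310.2 m².
Σ(Sᵢαᵢ) = 524.7×0.02 + 524.7×0.12 + 18.3×0.10 + 11.3×0.42 + 18.8×0.01 + 15.7×0.34 + 196.7×0.55 = 193.745.
ᾱ = 193.745 / 1310.2 = 0.1479.
Eyring denominator: −S ln(1−ᾱ) = 209.699.
V = 31.8 × 16.5 × 2.7 = 1416.69 m³.
T = 0.161·V/[−S·ln(1−ᾱ)] = 0.161·1416.69/209.699 = 1.09 s.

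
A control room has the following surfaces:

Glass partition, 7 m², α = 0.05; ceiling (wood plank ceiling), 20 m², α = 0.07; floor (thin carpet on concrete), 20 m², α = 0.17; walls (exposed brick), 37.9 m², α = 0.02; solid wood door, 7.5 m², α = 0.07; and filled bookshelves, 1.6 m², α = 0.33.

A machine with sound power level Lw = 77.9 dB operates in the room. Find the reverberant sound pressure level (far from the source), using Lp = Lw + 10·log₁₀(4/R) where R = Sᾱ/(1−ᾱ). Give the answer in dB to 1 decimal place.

75.2 dB

A = 6.961 sabins; S = 94.0 m².
ᾱ = 6.961/94.0 = 0.0741; R = Sᾱ/(1−ᾱ) = 6.961/(1−0.0741) = 7.518 m².
Lp = Lw + 10 log₁₀(4/R) = 77.9 -2.74 = 75.2 dB.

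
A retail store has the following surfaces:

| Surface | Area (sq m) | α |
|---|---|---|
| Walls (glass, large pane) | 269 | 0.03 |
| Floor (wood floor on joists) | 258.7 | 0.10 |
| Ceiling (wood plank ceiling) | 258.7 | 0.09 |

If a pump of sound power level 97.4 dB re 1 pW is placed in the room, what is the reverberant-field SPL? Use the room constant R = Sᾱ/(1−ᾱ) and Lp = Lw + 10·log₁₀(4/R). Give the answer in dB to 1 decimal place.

Σ(Sᵢαᵢ) = 269·0.03 + 258.7·0.10 + 258.7·0.09 = 57.223; total area S = 786.4 sq m.
ᾱ = 0.0728, so room constant R = A/(1−ᾱ) = 61.716 sq m.
Lp = Lw + 10 log₁₀(4/R) = 97.4 -11.88 = 85.5 dB.

85.5 dB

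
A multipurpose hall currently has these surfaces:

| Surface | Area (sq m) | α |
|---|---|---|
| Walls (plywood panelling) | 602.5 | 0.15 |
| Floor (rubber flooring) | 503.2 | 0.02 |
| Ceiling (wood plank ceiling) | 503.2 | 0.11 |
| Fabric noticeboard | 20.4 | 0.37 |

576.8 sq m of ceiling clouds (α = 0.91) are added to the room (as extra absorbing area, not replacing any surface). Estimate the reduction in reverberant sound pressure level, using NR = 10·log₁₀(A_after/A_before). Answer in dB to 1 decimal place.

6.2 dB

Summing Sᵢαᵢ: 90.375 + 10.064 + 55.352 + 7.548 → A_before = 163.339 sabins.
Added absorption = 576.8 × 0.91 = 524.888 sabins.
New total A_after = 688.227 sabins.
NR = 10·log₁₀(688.227/163.339) = 6.2 dB.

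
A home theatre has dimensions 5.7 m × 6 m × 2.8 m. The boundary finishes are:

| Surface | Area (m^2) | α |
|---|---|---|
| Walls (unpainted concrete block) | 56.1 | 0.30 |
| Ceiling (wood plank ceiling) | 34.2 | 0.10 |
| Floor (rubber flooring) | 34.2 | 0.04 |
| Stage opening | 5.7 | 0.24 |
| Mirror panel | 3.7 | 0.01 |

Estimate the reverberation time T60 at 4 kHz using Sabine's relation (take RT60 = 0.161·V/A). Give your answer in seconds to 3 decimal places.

Equivalent absorption area: A = 56.1×0.30 + 34.2×0.10 + 34.2×0.04 + 5.7×0.24 + 3.7×0.01 = 23.023 m^2.
Volume V = 5.7 × 6 × 2.8 = 95.76 m³.
T = 0.161 V/A = 0.161·95.76/23.023 = 0.670 s.

0.670 s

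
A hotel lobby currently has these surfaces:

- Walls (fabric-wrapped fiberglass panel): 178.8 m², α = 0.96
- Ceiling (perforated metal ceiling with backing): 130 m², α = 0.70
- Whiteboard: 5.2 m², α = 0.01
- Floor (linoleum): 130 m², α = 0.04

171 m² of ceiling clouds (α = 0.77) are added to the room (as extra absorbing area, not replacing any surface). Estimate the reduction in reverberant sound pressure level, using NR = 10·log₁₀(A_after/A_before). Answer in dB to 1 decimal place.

1.7 dB

Total absorption A_before = 178.8×0.96 + 130×0.70 + 5.2×0.01 + 130×0.04
  = 171.648 + 91.000 + 0.052 + 5.200 = 267.900 m² sabins.
Added absorption = 171 × 0.77 = 131.670 sabins.
New total A_after = 399.570 sabins.
Reduction = 10 log₁₀(A_after/A_before) = 10 log₁₀(1.4915) = 1.7 dB.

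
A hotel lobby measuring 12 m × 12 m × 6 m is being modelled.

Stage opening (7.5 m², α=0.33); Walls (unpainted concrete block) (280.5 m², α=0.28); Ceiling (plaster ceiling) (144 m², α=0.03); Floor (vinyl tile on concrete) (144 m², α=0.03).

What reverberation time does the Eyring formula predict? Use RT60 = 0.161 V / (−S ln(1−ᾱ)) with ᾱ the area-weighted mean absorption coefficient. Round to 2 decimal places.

S = Σ Sᵢ = 576.0 m².
Σ(Sᵢαᵢ) = 7.5×0.33 + 280.5×0.28 + 144×0.03 + 144×0.03 = 89.655.
ᾱ = 89.655 / 576.0 = 0.1557.
−S·ln(1−ᾱ) = −576.0 × ln(1 − 0.1557) = 97.487.
V = 12 × 12 × 6 = 864 m³.
RT60 = 0.161 × 864 / 97.487 = 1.43 s.

1.43 sec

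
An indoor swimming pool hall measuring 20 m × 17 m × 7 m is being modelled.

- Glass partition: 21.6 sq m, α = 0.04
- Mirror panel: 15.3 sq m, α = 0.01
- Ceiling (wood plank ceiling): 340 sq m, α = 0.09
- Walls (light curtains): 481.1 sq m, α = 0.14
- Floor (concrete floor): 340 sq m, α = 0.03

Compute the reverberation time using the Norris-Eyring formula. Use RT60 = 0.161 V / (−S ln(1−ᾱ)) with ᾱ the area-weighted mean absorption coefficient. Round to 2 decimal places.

S = Σ Sᵢ = 1198.0 sq m.
Absorption A = 21.6×0.04 + 15.3×0.01 + 340×0.09 + 481.1×0.14 + 340×0.03 = 109.171 sabins.
ᾱ = 109.171 / 1198.0 = 0.0911.
Eyring denominator: −S ln(1−ᾱ) = 114.433.
V = 20 × 17 × 7 = 2380 m³.
T = 0.161·V/[−S·ln(1−ᾱ)] = 0.161·2380/114.433 = 3.35 s.

3.35 s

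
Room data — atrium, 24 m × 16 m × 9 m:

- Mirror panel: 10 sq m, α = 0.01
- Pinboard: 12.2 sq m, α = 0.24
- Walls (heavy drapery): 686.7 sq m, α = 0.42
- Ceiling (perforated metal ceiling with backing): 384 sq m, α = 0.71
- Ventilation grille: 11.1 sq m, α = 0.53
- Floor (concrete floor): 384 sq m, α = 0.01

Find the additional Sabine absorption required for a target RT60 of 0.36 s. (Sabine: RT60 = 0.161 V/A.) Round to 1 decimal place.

971.8 sabins

Equivalent absorption area: A₁ = 10×0.01 + 12.2×0.24 + 686.7×0.42 + 384×0.71 + 11.1×0.53 + 384×0.01 = 573.805 sq m.
For T = 0.36 s, need A₂ = 0.161·V/T = 0.161·3456/0.36 = 1545.600 sabins.
Shortfall: 1545.600 − 573.805 = 971.8 sabins.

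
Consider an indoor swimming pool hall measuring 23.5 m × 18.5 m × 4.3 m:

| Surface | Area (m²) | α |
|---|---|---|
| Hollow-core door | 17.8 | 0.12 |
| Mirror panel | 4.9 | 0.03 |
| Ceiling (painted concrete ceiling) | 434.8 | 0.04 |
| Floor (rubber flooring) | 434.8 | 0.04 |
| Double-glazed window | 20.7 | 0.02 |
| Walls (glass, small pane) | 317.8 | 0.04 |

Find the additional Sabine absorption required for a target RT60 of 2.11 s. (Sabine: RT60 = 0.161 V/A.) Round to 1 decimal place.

92.5 sabins

Equivalent absorption area: A₁ = 17.8*0.12 + 4.9*0.03 + 434.8*0.04 + 434.8*0.04 + 20.7*0.02 + 317.8*0.04 = 50.193 m².
Target A₂ = 0.161·1869.425/2.11 = 142.643 sabins (V = 1869.425 m³).
Shortfall: 142.643 − 50.193 = 92.5 sabins.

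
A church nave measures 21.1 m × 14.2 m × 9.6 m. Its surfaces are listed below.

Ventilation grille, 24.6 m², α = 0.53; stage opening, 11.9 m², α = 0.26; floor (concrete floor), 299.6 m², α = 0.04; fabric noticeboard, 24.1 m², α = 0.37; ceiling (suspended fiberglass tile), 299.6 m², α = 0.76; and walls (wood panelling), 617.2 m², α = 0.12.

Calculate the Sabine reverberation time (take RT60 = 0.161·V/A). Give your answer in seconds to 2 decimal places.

Equivalent absorption area: A = 24.6×0.53 + 11.9×0.26 + 299.6×0.04 + 24.1×0.37 + 299.6×0.76 + 617.2×0.12 = 338.793 m².
V = 21.1·14.2·9.6 = 2876.352 m³.
RT60 = 0.161 · V / A = 0.161 × 2876.352 / 338.793 = 1.37 s.

1.37 s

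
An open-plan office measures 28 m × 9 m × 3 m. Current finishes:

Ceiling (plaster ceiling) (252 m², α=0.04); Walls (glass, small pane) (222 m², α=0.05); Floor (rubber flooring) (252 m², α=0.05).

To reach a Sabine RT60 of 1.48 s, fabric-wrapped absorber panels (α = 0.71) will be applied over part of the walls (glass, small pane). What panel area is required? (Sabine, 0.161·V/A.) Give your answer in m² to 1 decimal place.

73.4

Equivalent absorption area: A₁ = 252×0.04 + 222×0.05 + 252×0.05 = 33.780 m².
Required A₂ = 0.161·756/1.48 = 82.241 sabins.
ΔA needed = 82.241 − 33.780 = 48.461 sabins.
Each m² of panel replacing the walls (glass, small pane) adds (0.71 − 0.05) = 0.66 sabins.
Panel area = 48.461 / 0.66 = 73.4 m².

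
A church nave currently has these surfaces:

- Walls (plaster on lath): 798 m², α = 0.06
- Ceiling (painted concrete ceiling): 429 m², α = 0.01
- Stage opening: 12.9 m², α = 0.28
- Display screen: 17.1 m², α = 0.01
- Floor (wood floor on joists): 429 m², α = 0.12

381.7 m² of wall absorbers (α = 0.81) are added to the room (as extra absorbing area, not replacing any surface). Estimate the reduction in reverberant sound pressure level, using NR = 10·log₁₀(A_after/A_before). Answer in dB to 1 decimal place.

5.9 dB

Summing Sᵢαᵢ: 47.880 + 4.290 + 3.612 + 0.171 + 51.480 → A_before = 107.433 sabins.
Added absorption = 381.7 × 0.81 = 309.177 sabins.
New total A_after = 416.610 sabins.
NR = 10·log₁₀(416.610/107.433) = 5.9 dB.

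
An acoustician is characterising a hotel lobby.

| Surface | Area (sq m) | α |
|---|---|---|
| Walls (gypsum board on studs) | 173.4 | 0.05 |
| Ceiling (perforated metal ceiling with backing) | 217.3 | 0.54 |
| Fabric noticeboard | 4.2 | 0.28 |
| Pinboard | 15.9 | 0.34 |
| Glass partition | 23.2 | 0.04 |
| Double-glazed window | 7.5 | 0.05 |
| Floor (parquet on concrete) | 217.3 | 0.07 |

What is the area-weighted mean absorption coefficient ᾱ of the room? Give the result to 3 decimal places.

0.226

Total surface area S = 658.8 sq m.
Σ(Sᵢαᵢ) = 173.4×0.05 + 217.3×0.54 + 4.2×0.28 + 15.9×0.34 + 23.2×0.04 + 7.5×0.05 + 217.3×0.07 = 149.108.
ᾱ = 149.108 / 658.8 = 0.226.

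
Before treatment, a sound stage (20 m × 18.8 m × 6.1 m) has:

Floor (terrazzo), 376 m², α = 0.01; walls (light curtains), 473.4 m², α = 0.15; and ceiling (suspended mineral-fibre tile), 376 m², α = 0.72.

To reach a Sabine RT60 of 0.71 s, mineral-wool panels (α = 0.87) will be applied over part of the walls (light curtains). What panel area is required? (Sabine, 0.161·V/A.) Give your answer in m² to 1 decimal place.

242.5

A₁ = Σ Sᵢαᵢ = 376×0.01 + 473.4×0.15 + 376×0.72 = 345.490 sabins.
V = 2293.6 m³. Target absorption A₂ = 0.161 × 2293.6 / 0.71 = 520.098 sabins.
Absorption to add: 520.098 − 345.490 = 174.608 sabins.
Each m² of panel replacing the walls (light curtains) adds (0.87 − 0.15) = 0.72 sabins.
Area = ΔA/Δα = 174.608/0.72 = 242.5 m².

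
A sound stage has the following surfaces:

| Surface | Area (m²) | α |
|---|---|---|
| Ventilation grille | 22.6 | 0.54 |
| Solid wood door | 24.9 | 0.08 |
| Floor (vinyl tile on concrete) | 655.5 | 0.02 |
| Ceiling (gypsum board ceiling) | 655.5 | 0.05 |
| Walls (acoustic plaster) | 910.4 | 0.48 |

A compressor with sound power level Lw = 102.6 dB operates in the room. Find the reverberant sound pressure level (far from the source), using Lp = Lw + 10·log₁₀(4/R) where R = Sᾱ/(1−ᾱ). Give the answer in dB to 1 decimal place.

80.6 dB

Σ(Sᵢαᵢ) = 22.6×0.54 + 24.9×0.08 + 655.5×0.02 + 655.5×0.05 + 910.4×0.48 = 497.073; total area S = 2268.9 m².
ᾱ = 497.073/2268.9 = 0.2191; R = Sᾱ/(1−ᾱ) = 497.073/(1−0.2191) = 636.539 m².
Lp = 102.6 + 10·log₁₀(4/636.539) = 102.6 + (-22.02) = 80.6 dB.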